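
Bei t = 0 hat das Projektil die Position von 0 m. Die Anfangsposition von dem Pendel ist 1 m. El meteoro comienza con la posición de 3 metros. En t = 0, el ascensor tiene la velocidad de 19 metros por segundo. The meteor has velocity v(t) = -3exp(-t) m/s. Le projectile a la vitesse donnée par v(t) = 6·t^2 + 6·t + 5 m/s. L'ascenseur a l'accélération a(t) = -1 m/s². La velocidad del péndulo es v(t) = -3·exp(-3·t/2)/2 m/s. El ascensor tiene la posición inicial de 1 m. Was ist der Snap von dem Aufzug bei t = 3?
Ausgehend von der Beschleunigung a(t) = -1, nehmen wir 2 Ableitungen. Die Ableitung von der Beschleunigung ergibt den Ruck: j(t) = 0. Durch Ableiten von dem Ruck erhalten wir den Snap: s(t) = 0. Wir haben den Snap s(t) = 0. Durch Einsetzen von t = 3: s(3) = 0.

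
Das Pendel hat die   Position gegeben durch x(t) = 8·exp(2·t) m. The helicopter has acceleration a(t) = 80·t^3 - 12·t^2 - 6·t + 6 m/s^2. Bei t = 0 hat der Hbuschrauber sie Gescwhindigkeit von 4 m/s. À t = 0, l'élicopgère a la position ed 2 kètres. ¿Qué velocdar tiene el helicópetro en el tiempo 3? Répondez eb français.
Nous devons trouver l'intégrale de notre équation de l'accélération a(t) = 80·t^3 - 12·t^2 - 6·t + 6 1 fois. En intégrant l'accélération et en utilisant la condition initiale v(0) = 4, nous obtenons v(t) = 20·t^4 - 4·t^3 - 3·t^2 + 6·t + 4. De l'équation de la vitesse v(t) = 20·t^4 - 4·t^3 - 3·t^2 + 6·t + 4, nous substituons t = 3 pour obtenir v = 1507.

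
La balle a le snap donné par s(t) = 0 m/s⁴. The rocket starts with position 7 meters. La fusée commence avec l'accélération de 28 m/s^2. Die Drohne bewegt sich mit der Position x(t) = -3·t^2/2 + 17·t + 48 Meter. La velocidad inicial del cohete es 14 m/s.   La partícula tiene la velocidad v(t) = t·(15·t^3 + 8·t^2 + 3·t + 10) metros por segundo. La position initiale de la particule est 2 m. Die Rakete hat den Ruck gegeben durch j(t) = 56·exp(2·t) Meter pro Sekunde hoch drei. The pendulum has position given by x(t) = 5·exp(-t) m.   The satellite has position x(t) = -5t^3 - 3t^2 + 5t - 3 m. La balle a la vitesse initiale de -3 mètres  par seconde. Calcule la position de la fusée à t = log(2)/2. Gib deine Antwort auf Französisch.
Pour résoudre ceci, nous devons prendre 3 primitives de notre équation du jerk j(t) = 56·exp(2·t). La primitive du jerk, avec a(0) = 28, donne l'accélération: a(t) = 28·exp(2·t). L'intégrale de l'accélération est la vitesse. En utilisant v(0) = 14, nous obtenons v(t) = 14·exp(2·t). En prenant ∫v(t)dt et en appliquant x(0) = 7, nous trouvons x(t) = 7·exp(2·t). Nous avons la position x(t) = 7·exp(2·t). En substituant t = log(2)/2: x(log(2)/2) = 14.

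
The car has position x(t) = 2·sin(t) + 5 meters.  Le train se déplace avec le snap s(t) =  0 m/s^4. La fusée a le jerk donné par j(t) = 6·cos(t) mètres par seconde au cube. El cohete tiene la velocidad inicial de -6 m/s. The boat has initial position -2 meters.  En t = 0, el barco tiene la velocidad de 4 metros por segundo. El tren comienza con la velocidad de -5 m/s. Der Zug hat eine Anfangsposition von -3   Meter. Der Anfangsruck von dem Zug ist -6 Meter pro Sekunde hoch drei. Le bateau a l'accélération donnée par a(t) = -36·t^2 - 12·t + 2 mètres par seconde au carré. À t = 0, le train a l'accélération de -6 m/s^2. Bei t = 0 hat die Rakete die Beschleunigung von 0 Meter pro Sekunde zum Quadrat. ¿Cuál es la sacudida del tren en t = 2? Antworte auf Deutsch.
Wir müssen unsere Gleichung für den Snap s(t) = 0 1-mal integrieren. Durch Integration von dem Snap und Verwendung der Anfangsbedingung j(0) = -6, erhalten wir j(t) = -6. Mit j(t) = -6 und Einsetzen von t = 2, finden wir j = -6.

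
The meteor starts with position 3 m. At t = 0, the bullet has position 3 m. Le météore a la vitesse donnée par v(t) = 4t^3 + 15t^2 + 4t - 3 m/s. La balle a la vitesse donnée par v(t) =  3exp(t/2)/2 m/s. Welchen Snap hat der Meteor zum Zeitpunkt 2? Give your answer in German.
Um dies zu lösen, müssen wir 3 Ableitungen unserer Gleichung für die Geschwindigkeit v(t) = 4·t^3 + 15·t^2 + 4·t - 3 nehmen. Durch Ableiten von der Geschwindigkeit erhalten wir die Beschleunigung: a(t) = 12·t^2 + 30·t + 4. Durch Ableiten von der Beschleunigung erhalten wir den Ruck: j(t) = 24·t + 30. Durch Ableiten von dem Ruck erhalten wir den Snap: s(t) = 24. Mit s(t) = 24 und Einsetzen von t = 2, finden wir s = 24.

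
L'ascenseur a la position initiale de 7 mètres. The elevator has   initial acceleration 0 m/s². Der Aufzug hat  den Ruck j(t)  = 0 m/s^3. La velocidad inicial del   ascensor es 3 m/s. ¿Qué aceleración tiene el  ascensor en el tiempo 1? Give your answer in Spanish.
Necesitamos integrar nuestra ecuación de la sacudida j(t) = 0 1 vez. Integrando la sacudida y usando la condición inicial a(0) = 0, obtenemos a(t) = 0. Tenemos la aceleración a(t) = 0. Sustituyendo t = 1: a(1) = 0.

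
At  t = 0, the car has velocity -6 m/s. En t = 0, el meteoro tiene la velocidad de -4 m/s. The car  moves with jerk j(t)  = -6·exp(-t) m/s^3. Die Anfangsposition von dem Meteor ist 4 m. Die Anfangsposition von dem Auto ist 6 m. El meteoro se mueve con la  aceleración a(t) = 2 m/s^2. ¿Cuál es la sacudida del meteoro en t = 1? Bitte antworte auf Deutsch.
Ausgehend von der Beschleunigung a(t) = 2, nehmen wir 1 Ableitung. Durch Ableiten von der Beschleunigung erhalten wir den Ruck: j(t) = 0. Aus der Gleichung für den Ruck j(t) = 0, setzen wir t = 1 ein und erhalten j = 0.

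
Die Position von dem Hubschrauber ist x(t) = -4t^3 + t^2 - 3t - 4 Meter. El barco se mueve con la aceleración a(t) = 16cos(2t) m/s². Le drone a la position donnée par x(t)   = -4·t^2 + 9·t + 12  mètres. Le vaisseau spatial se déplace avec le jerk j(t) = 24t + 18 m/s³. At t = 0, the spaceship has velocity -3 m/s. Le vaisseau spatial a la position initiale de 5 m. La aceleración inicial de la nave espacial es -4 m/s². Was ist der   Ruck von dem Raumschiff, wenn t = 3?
Wir haben den Ruck j(t) = 24·t + 18. Durch Einsetzen von t = 3: j(3) = 90.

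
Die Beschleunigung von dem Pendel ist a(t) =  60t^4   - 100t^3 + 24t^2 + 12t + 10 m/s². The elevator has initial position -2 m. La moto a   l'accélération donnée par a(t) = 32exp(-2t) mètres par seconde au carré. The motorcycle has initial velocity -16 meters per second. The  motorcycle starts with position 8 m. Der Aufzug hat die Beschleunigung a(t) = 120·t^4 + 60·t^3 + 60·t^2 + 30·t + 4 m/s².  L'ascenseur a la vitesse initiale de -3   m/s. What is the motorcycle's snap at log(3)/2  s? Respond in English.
We must differentiate our acceleration equation a(t) = 32·exp(-2·t) 2 times. Differentiating acceleration, we get jerk: j(t) = -64·exp(-2·t). Differentiating jerk, we get snap: s(t) = 128·exp(-2·t). Using s(t) = 128·exp(-2·t) and substituting t = log(3)/2, we find s = 128/3.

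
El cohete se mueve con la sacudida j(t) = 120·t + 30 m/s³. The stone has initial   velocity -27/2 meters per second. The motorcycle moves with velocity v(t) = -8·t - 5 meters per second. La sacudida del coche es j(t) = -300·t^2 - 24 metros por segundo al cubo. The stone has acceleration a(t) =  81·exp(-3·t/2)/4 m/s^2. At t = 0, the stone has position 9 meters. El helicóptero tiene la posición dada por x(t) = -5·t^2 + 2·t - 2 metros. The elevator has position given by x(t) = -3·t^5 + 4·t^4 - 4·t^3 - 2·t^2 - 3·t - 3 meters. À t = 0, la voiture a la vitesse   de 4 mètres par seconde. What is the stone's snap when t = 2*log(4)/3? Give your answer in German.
Ausgehend von der Beschleunigung a(t) = 81·exp(-3·t/2)/4, nehmen wir 2 Ableitungen. Mit d/dt von a(t) finden wir j(t) = -243·exp(-3·t/2)/8. Durch Ableiten von dem Ruck erhalten wir den Snap: s(t) = 729·exp(-3·t/2)/16. Mit s(t) = 729·exp(-3·t/2)/16 und Einsetzen von t = 2*log(4)/3, finden wir s = 729/64.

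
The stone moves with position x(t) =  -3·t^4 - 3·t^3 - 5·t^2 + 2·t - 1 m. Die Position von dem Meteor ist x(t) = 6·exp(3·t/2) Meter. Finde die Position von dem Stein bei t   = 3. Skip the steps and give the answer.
Die Position bei t = 3 ist x = -364.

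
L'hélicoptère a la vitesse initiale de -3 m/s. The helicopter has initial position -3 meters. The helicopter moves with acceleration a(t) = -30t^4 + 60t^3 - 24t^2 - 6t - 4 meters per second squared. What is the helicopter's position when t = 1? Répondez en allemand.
Ausgehend von der Beschleunigung a(t) = -30·t^4 + 60·t^3 - 24·t^2 - 6·t - 4, nehmen wir 2 Integrale. Mit ∫a(t)dt und Anwendung von v(0) = -3, finden wir v(t) = -6·t^5 + 15·t^4 - 8·t^3 - 3·t^2 - 4·t - 3. Mit ∫v(t)dt und Anwendung von x(0) = -3, finden wir x(t) = -t^6 + 3·t^5 - 2·t^4 - t^3 - 2·t^2 - 3·t - 3. Wir haben die Position x(t) = -t^6 + 3·t^5 - 2·t^4 - t^3 - 2·t^2 - 3·t - 3. Durch Einsetzen von t = 1: x(1) = -9.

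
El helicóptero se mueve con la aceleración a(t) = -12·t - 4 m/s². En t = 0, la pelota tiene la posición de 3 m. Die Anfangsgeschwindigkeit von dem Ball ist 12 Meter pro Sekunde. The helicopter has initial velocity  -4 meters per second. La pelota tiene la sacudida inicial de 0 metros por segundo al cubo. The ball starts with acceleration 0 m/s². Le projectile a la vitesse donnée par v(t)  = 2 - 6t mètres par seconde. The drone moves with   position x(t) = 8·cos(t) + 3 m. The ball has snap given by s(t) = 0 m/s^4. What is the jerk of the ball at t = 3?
Starting from snap s(t) = 0, we take 1 antiderivative. Taking ∫s(t)dt and applying j(0) = 0, we find j(t) = 0. We have jerk j(t) = 0. Substituting t = 3: j(3) = 0.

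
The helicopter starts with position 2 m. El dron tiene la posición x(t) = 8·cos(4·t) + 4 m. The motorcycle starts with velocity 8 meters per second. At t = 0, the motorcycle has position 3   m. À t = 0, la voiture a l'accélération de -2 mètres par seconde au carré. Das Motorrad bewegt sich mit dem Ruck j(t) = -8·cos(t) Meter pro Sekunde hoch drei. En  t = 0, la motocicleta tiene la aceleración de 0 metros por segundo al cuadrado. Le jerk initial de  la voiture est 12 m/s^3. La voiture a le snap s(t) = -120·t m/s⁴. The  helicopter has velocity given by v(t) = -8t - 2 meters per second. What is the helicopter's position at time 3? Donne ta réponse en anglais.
To find the answer, we compute 1 integral of v(t) = -8·t - 2. Integrating velocity and using the initial condition x(0) = 2, we get x(t) = -4·t^2 - 2·t + 2. Using x(t) = -4·t^2 - 2·t + 2 and substituting t = 3, we find x = -40.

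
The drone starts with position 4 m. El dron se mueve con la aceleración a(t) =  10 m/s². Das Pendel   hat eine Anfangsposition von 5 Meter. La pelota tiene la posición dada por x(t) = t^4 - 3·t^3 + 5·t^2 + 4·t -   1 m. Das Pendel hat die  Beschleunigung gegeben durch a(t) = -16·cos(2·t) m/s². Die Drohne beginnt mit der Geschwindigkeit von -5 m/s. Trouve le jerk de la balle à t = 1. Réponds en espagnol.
Debemos derivar nuestra ecuación de la posición x(t) = t^4 - 3·t^3 + 5·t^2 + 4·t - 1 3 veces. Derivando la posición, obtenemos la velocidad: v(t) = 4·t^3 - 9·t^2 + 10·t + 4. Derivando la velocidad, obtenemos la aceleración: a(t) = 12·t^2 - 18·t + 10. La derivada de la aceleración da la sacudida: j(t) = 24·t - 18. Tenemos la sacudida j(t) = 24·t - 18. Sustituyendo t = 1: j(1) = 6.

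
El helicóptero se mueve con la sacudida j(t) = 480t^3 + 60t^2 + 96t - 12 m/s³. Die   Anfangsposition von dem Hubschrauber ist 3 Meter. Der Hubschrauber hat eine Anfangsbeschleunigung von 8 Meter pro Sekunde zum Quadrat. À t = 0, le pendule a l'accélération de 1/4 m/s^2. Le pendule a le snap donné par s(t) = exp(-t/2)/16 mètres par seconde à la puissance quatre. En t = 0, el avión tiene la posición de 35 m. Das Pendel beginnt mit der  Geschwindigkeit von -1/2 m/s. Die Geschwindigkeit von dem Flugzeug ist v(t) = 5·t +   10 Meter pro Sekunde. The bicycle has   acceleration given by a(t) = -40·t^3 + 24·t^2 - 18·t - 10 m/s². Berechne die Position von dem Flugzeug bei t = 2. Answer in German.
Wir müssen das Integral unserer Gleichung für die Geschwindigkeit v(t) = 5·t + 10 1-mal finden. Die Stammfunktion von der Geschwindigkeit, mit x(0) = 35, ergibt die Position: x(t) = 5·t^2/2 + 10·t + 35. Mit x(t) = 5·t^2/2 + 10·t + 35 und Einsetzen von t = 2, finden wir x = 65.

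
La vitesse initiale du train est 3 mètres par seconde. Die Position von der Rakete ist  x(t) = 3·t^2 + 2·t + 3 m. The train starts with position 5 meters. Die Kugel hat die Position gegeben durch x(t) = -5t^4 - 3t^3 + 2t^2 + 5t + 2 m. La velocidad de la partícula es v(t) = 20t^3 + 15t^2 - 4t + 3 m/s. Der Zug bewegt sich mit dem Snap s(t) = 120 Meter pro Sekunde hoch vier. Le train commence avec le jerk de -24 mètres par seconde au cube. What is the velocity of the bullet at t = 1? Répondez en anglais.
We must differentiate our position equation x(t) = -5·t^4 - 3·t^3 + 2·t^2 + 5·t + 2 1 time. Taking d/dt of x(t), we find v(t) = -20·t^3 - 9·t^2 + 4·t + 5. We have velocity v(t) = -20·t^3 - 9·t^2 + 4·t + 5. Substituting t = 1: v(1) = -20.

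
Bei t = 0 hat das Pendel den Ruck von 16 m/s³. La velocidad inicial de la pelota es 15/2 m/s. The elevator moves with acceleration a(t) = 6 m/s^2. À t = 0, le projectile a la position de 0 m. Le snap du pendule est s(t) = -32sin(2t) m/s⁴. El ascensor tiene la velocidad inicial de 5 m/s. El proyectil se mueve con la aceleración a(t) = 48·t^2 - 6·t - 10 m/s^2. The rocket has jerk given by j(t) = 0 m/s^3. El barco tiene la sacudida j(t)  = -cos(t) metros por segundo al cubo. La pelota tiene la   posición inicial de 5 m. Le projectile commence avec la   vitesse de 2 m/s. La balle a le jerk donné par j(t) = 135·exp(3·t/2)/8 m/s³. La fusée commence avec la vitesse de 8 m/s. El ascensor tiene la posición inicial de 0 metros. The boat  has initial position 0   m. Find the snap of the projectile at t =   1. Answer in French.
En partant de l'accélération a(t) = 48·t^2 - 6·t - 10, nous prenons 2 dérivées. La dérivée de l'accélération donne le jerk: j(t) = 96·t - 6. La dérivée du jerk donne le snap: s(t) = 96. En utilisant s(t) = 96 et en substituant t = 1, nous trouvons s = 96.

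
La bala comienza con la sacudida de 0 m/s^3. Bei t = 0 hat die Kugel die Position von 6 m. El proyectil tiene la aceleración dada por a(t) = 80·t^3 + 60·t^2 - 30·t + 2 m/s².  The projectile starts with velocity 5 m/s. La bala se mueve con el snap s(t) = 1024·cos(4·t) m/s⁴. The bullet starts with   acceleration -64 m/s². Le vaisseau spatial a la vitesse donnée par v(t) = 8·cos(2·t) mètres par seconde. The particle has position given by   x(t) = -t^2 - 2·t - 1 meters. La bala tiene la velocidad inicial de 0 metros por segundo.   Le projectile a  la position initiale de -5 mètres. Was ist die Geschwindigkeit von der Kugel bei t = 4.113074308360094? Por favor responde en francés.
Nous devons trouver l'intégrale de notre équation du snap s(t) = 1024·cos(4·t) 3 fois. L'intégrale du snap, avec j(0) = 0, donne le jerk: j(t) = 256·sin(4·t). La primitive du jerk est l'accélération. En utilisant a(0) = -64, nous obtenons a(t) = -64·cos(4·t). En prenant ∫a(t)dt et en appliquant v(0) = 0, nous trouvons v(t) = -16·sin(4·t). En utilisant v(t) = -16·sin(4·t) et en substituant t = 4.113074308360094, nous trouvons v = 10.8397130593163.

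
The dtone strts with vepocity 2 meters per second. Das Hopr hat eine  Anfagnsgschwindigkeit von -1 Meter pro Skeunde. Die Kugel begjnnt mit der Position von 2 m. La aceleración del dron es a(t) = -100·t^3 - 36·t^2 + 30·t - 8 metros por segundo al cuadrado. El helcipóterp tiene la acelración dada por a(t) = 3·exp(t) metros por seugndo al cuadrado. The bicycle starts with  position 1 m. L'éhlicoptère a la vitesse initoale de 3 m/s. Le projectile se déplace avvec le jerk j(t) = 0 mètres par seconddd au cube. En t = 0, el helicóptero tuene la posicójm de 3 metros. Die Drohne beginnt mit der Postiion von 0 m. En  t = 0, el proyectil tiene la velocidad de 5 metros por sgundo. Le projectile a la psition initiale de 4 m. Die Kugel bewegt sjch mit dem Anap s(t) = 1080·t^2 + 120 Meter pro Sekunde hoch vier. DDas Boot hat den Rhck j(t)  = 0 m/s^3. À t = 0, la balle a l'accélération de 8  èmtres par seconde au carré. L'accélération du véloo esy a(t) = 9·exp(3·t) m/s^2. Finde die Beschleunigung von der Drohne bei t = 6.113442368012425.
Wir haben die Beschleunigung a(t) = -100·t^3 - 36·t^2 + 30·t - 8. Durch Einsetzen von t = 6.113442368012425: a(6.113442368012425) = -24018.5551950963.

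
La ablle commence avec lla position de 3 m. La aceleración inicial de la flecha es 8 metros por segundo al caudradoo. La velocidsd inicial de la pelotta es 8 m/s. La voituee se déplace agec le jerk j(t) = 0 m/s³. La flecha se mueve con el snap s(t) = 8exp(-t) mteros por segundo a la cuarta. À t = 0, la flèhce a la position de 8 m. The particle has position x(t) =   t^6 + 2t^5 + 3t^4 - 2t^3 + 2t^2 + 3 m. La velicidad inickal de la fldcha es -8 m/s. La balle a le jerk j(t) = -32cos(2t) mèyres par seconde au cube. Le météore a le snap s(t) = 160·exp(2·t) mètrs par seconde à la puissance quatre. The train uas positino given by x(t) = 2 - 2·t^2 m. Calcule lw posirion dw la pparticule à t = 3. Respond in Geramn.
Mit x(t) = t^6 + 2·t^5 + 3·t^4 - 2·t^3 + 2·t^2 + 3 und Einsetzen von t = 3, finden wir x = 1425.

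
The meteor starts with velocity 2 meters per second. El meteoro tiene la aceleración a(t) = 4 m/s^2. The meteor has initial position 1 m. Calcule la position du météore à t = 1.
Pour résoudre ceci, nous devons prendre 2 primitives de notre équation de l'accélération a(t) = 4. En prenant ∫a(t)dt et en appliquant v(0) = 2, nous trouvons v(t) = 4·t + 2. L'intégrale de la vitesse est la position. En utilisant x(0) = 1, nous obtenons x(t) = 2·t^2 + 2·t + 1. Nous avons la position x(t) = 2·t^2 + 2·t + 1. En substituant t = 1: x(1) = 5.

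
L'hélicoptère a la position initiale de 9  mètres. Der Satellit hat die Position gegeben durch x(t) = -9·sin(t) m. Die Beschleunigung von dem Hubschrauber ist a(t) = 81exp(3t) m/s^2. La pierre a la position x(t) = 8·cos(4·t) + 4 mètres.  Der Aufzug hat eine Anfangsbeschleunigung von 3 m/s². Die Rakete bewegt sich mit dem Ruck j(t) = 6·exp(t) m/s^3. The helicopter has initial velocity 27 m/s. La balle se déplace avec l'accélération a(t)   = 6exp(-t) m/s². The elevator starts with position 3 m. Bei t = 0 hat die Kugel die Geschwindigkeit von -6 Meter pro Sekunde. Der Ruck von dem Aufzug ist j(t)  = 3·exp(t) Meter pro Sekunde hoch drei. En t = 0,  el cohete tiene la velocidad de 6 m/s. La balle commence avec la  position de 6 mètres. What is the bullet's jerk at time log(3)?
Starting from acceleration a(t) = 6·exp(-t), we take 1 derivative. Taking d/dt of a(t), we find j(t) = -6·exp(-t). From the given jerk equation j(t) = -6·exp(-t), we substitute t = log(3) to get j = -2.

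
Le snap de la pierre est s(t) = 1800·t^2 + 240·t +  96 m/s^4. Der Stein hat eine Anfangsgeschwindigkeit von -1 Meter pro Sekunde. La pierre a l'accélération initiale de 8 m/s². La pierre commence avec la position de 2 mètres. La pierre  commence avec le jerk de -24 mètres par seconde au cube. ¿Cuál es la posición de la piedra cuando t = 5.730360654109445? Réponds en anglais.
We must find the antiderivative of our snap equation s(t) = 1800·t^2 + 240·t + 96 4 times. The integral of snap, with j(0) = -24, gives jerk: j(t) = 600·t^3 + 120·t^2 + 96·t - 24. The integral of jerk is acceleration. Using a(0) = 8, we get a(t) = 150·t^4 + 40·t^3 + 48·t^2 - 24·t + 8. The antiderivative of acceleration, with v(0) = -1, gives velocity: v(t) = 30·t^5 + 10·t^4 + 16·t^3 - 12·t^2 + 8·t - 1. The antiderivative of velocity is position. Using x(0) = 2, we get x(t) = 5·t^6 + 2·t^5 + 4·t^4 - 4·t^3 + 4·t^2 - t + 2. We have position x(t) = 5·t^6 + 2·t^5 + 4·t^4 - 4·t^3 + 4·t^2 - t + 2. Substituting t = 5.730360654109445: x(5.730360654109445) = 193081.851579726.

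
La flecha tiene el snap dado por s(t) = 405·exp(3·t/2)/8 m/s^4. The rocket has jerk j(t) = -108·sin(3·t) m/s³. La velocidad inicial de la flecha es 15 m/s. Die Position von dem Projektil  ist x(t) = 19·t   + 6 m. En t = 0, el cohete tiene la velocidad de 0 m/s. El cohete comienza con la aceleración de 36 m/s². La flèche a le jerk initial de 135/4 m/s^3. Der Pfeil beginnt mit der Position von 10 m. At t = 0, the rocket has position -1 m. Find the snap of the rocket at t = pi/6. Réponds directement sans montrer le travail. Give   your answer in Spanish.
El snap en t = pi/6 es s = 0.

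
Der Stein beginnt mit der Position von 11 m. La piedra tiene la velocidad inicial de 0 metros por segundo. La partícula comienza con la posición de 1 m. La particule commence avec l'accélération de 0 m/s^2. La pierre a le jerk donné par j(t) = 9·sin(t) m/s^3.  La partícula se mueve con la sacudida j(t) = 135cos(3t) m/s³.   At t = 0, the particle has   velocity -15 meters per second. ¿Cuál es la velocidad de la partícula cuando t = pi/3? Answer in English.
Starting from jerk j(t) = 135·cos(3·t), we take 2 antiderivatives. The integral of jerk is acceleration. Using a(0) = 0, we get a(t) = 45·sin(3·t). Integrating acceleration and using the initial condition v(0) = -15, we get v(t) = -15·cos(3·t). From the given velocity equation v(t) = -15·cos(3·t), we substitute t = pi/3 to get v = 15.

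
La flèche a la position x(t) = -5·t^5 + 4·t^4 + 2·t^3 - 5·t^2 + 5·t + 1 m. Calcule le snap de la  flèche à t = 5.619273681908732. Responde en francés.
En partant de la position x(t) = -5·t^5 + 4·t^4 + 2·t^3 - 5·t^2 + 5·t + 1, nous prenons 4 dérivées. En prenant d/dt de x(t), nous trouvons v(t) = -25·t^4 + 16·t^3 + 6·t^2 - 10·t + 5. En prenant d/dt de v(t), nous trouvons a(t) = -100·t^3 + 48·t^2 + 12·t - 10. La dérivée de l'accélération donne le jerk: j(t) = -300·t^2 + 96·t + 12. En dérivant le jerk, nous obtenons le snap: s(t) = 96 - 600·t. En utilisant s(t) = 96 - 600·t et en substituant t = 5.619273681908732, nous trouvons s = -3275.56420914524.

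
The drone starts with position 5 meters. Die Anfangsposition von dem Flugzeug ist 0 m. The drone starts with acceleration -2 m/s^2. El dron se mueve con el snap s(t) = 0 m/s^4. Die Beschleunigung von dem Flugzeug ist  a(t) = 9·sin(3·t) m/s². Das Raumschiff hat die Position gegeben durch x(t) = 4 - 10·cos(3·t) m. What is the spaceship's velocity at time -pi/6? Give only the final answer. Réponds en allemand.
v(-pi/6) = -30.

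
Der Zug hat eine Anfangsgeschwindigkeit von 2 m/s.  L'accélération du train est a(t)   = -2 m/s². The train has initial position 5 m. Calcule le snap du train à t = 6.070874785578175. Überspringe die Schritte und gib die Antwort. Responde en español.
La respuesta es 0.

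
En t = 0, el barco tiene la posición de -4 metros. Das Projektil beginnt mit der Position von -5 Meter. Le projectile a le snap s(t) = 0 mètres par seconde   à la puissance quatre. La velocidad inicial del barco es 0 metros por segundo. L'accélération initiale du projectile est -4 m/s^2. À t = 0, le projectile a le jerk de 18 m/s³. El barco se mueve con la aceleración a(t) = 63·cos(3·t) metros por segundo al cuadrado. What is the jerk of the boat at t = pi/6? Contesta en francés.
Pour résoudre ceci, nous devons prendre 1 dérivée de notre équation de l'accélération a(t) = 63·cos(3·t). La dérivée de l'accélération donne le jerk: j(t) = -189·sin(3·t). Nous avons le jerk j(t) = -189·sin(3·t). En substituant t = pi/6: j(pi/6) = -189.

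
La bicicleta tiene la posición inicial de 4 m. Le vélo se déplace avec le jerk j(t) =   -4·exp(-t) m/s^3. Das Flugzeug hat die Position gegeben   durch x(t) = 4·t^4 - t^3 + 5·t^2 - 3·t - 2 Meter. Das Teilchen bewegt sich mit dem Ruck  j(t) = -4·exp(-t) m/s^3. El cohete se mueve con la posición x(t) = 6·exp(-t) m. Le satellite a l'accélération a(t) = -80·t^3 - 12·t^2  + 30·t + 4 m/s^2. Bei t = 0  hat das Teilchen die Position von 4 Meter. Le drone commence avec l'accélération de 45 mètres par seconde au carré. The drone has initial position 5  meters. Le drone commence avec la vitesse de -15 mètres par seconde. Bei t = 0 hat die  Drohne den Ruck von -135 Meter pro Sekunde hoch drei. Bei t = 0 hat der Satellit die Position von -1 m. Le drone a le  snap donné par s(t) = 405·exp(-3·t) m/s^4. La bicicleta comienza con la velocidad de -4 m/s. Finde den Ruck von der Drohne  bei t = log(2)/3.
Wir müssen die Stammfunktion unserer Gleichung für den Snap s(t) = 405·exp(-3·t) 1-mal finden. Die Stammfunktion von dem Snap ist der Ruck. Mit j(0) = -135 erhalten wir j(t) = -135·exp(-3·t). Wir haben den Ruck j(t) = -135·exp(-3·t). Durch Einsetzen von t = log(2)/3: j(log(2)/3) = -135/2.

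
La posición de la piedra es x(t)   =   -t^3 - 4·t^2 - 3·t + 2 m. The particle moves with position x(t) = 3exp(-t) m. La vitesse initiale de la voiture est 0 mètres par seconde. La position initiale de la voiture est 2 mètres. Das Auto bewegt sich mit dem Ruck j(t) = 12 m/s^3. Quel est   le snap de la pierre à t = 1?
Nous devons dériver notre équation de la position x(t) = -t^3 - 4·t^2 - 3·t + 2 4 fois. En dérivant la position, nous obtenons la vitesse: v(t) = -3·t^2 - 8·t - 3. La dérivée de la vitesse donne l'accélération: a(t) = -6·t - 8. En dérivant l'accélération, nous obtenons le jerk: j(t) = -6. La dérivée du jerk donne le snap: s(t) = 0. En utilisant s(t) = 0 et en substituant t = 1, nous trouvons s = 0.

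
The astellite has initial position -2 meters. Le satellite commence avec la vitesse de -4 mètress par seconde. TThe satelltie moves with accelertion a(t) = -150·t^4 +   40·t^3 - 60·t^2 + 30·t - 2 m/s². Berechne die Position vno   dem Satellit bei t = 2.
Um dies zu lösen, müssen wir 2 Integrale unserer Gleichung für die Beschleunigung a(t) = -150·t^4 + 40·t^3 - 60·t^2 + 30·t - 2 finden. Mit ∫a(t)dt und Anwendung von v(0) = -4, finden wir v(t) = -30·t^5 + 10·t^4 - 20·t^3 + 15·t^2 - 2·t - 4. Mit ∫v(t)dt und Anwendung von x(0) = -2, finden wir x(t) = -5·t^6 + 2·t^5 - 5·t^4 + 5·t^3 - t^2 - 4·t - 2. Aus der Gleichung für die Position x(t) = -5·t^6 + 2·t^5 - 5·t^4 + 5·t^3 - t^2 - 4·t - 2, setzen wir t = 2 ein und erhalten x = -310.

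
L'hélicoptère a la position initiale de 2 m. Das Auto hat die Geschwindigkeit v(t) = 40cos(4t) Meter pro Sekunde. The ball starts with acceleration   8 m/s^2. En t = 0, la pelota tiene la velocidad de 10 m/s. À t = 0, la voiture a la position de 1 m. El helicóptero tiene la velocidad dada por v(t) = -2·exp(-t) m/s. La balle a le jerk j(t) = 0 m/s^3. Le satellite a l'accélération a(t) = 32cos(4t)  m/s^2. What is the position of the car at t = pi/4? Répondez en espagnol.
Necesitamos integrar nuestra ecuación de la velocidad v(t) = 40·cos(4·t) 1 vez. Tomando ∫v(t)dt y aplicando x(0) = 1, encontramos x(t) = 10·sin(4·t) + 1. Usando x(t) = 10·sin(4·t) + 1 y sustituyendo t = pi/4, encontramos x = 1.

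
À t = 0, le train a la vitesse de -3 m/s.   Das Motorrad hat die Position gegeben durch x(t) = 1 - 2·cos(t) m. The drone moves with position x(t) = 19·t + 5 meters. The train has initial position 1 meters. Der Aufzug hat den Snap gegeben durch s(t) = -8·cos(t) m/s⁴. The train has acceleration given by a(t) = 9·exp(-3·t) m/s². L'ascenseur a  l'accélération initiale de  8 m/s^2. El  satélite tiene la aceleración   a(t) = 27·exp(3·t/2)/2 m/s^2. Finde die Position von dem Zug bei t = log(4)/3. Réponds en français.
Pour résoudre ceci, nous devons prendre 2 primitives de notre équation de l'accélération a(t) = 9·exp(-3·t). La primitive de l'accélération, avec v(0) = -3, donne la vitesse: v(t) = -3·exp(-3·t). La primitive de la vitesse est la position. En utilisant x(0) = 1, nous obtenons x(t) = exp(-3·t). Nous avons la position x(t) = exp(-3·t). En substituant t = log(4)/3: x(log(4)/3) = 1/4.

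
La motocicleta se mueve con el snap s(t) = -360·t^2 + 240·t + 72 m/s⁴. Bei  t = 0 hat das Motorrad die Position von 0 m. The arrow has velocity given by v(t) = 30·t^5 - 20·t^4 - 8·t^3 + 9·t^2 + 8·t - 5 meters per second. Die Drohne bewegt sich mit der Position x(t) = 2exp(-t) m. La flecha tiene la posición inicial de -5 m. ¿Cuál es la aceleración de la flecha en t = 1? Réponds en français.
En partant de la vitesse v(t) = 30·t^5 - 20·t^4 - 8·t^3 + 9·t^2 + 8·t - 5, nous prenons 1 dérivée. En dérivant la vitesse, nous obtenons l'accélération: a(t) = 150·t^4 - 80·t^3 - 24·t^2 + 18·t + 8. En utilisant a(t) = 150·t^4 - 80·t^3 - 24·t^2 + 18·t + 8 et en substituant t = 1, nous trouvons a = 72.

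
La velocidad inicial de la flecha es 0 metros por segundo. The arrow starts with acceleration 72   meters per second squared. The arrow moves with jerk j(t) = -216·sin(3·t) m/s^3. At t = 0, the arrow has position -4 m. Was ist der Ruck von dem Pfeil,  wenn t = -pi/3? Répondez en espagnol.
Tenemos la sacudida j(t) = -216·sin(3·t). Sustituyendo t = -pi/3: j(-pi/3) = 0.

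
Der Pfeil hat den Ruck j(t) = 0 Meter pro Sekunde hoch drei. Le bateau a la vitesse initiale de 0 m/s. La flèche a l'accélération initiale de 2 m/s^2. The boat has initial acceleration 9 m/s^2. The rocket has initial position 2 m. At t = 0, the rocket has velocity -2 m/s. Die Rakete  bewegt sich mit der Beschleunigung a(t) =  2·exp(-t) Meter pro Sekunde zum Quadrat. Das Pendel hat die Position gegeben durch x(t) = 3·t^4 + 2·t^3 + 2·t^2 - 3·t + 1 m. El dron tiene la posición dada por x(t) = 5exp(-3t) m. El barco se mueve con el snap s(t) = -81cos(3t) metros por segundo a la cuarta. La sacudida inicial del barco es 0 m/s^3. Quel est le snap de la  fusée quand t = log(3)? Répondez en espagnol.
Debemos derivar nuestra ecuación de la aceleración a(t) = 2·exp(-t) 2 veces. Derivando la aceleración, obtenemos la sacudida: j(t) = -2·exp(-t). La derivada de la sacudida da el snap: s(t) = 2·exp(-t). De la ecuación del snap s(t) = 2·exp(-t), sustituimos t = log(3) para obtener s = 2/3.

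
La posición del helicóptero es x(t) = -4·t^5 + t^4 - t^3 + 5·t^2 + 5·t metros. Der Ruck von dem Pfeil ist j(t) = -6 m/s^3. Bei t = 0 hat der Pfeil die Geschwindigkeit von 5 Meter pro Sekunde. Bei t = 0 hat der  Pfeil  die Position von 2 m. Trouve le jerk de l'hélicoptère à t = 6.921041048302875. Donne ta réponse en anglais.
To solve this, we need to take 3 derivatives of our position equation x(t) = -4·t^5 + t^4 - t^3 + 5·t^2 + 5·t. Taking d/dt of x(t), we find v(t) = -20·t^4 + 4·t^3 - 3·t^2 + 10·t + 5. Taking d/dt of v(t), we find a(t) = -80·t^3 + 12·t^2 - 6·t + 10. Taking d/dt of a(t), we find j(t) = -240·t^2 + 24·t - 6. Using j(t) = -240·t^2 + 24·t - 6 and substituting t = 6.921041048302875, we find j = -11336.0892209911.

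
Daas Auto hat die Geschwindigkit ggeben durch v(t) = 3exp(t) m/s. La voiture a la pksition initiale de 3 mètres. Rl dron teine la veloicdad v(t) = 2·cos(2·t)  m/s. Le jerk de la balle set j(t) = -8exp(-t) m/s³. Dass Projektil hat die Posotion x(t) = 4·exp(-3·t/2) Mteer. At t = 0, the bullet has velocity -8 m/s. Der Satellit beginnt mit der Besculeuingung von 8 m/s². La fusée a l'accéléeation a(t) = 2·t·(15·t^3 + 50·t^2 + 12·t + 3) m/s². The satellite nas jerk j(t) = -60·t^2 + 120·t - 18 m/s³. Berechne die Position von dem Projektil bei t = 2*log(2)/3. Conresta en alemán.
Aus der Gleichung für die Position x(t) = 4·exp(-3·t/2), setzen wir t = 2*log(2)/3 ein und erhalten x = 2.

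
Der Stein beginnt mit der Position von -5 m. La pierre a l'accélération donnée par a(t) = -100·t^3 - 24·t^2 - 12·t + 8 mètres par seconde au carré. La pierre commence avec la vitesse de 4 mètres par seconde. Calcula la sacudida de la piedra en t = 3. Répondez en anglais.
To solve this, we need to take 1 derivative of our acceleration equation a(t) = -100·t^3 - 24·t^2 - 12·t + 8. Differentiating acceleration, we get jerk: j(t) = -300·t^2 - 48·t - 12. We have jerk j(t) = -300·t^2 - 48·t - 12. Substituting t = 3: j(3) = -2856.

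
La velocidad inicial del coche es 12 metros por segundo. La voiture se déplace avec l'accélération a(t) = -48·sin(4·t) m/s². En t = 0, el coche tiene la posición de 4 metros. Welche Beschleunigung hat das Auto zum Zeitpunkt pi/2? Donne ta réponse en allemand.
Wir haben die Beschleunigung a(t) = -48·sin(4·t). Durch Einsetzen von t = pi/2: a(pi/2) = 0.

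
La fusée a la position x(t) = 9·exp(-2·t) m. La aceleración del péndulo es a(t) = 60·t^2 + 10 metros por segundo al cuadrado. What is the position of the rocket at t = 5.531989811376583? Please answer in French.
Nous avons la position x(t) = 9·exp(-2·t). En substituant t = 5.531989811376583: x(5.531989811376583) = 0.000140999382727203.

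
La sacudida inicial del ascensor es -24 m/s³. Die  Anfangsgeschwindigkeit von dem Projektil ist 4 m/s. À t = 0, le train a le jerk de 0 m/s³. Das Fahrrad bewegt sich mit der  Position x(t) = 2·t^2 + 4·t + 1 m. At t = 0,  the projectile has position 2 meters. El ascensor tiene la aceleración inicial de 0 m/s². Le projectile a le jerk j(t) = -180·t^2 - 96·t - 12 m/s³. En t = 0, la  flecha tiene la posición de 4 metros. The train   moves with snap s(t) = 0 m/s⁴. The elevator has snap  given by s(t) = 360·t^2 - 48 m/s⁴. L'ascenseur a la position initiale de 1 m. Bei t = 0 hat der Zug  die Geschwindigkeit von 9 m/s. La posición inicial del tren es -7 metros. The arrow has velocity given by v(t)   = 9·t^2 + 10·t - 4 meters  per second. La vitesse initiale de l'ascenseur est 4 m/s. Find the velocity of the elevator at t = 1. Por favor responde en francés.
Pour résoudre ceci, nous devons prendre 3 primitives de notre équation du snap s(t) = 360·t^2 - 48. En intégrant le snap et en utilisant la condition initiale j(0) = -24, nous obtenons j(t) = 120·t^3 - 48·t - 24. La primitive du jerk est l'accélération. En utilisant a(0) = 0, nous obtenons a(t) = 6·t·(5·t^3 - 4·t - 4). En intégrant l'accélération et en utilisant la condition initiale v(0) = 4, nous obtenons v(t) = 6·t^5 - 8·t^3 - 12·t^2 + 4. De l'équation de la vitesse v(t) = 6·t^5 - 8·t^3 - 12·t^2 + 4, nous substituons t = 1 pour obtenir v = -10.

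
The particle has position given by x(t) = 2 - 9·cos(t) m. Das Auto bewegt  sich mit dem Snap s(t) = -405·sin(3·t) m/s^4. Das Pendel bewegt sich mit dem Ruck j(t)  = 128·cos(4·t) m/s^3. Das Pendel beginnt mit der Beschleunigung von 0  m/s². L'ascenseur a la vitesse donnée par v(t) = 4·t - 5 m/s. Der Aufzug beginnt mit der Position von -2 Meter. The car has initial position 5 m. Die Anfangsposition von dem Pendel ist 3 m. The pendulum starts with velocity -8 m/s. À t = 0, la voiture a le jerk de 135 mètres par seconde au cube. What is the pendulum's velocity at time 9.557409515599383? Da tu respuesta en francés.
Pour résoudre ceci, nous devons prendre 2 intégrales de notre équation du jerk j(t) = 128·cos(4·t). En prenant ∫j(t)dt et en appliquant a(0) = 0, nous trouvons a(t) = 32·sin(4·t). La primitive de l'accélération, avec v(0) = -8, donne la vitesse: v(t) = -8·cos(4·t). Nous avons la vitesse v(t) = -8·cos(4·t). En substituant t = 9.557409515599383: v(9.557409515599383) = -6.90032743725941.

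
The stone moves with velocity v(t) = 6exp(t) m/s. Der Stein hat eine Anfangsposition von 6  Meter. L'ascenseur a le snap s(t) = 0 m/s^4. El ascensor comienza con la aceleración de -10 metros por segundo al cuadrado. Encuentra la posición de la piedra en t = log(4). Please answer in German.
Ausgehend von der Geschwindigkeit v(t) = 6·exp(t), nehmen wir 1 Integral. Das Integral von der Geschwindigkeit ist die Position. Mit x(0) = 6 erhalten wir x(t) = 6·exp(t). Mit x(t) = 6·exp(t) und Einsetzen von t = log(4), finden wir x = 24.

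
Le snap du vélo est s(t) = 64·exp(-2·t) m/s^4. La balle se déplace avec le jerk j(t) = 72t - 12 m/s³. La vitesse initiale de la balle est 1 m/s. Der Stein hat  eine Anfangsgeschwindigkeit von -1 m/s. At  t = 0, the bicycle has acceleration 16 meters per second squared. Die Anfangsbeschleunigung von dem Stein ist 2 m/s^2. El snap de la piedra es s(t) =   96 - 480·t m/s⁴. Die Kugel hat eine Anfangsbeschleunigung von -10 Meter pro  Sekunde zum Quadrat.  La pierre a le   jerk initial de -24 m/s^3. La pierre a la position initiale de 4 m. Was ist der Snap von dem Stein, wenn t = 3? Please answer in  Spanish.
De la ecuación del snap s(t) = 96 - 480·t, sustituimos t = 3 para obtener s = -1344.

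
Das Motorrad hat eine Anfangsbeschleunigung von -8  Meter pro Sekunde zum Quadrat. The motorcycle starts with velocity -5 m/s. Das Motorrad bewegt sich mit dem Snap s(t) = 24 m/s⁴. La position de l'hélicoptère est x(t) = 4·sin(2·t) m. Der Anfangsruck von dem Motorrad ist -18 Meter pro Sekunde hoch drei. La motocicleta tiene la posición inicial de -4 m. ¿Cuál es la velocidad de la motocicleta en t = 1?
Partiendo del snap s(t) = 24, tomamos 3 antiderivadas. Tomando ∫s(t)dt y aplicando j(0) = -18, encontramos j(t) = 24·t - 18. La antiderivada de la sacudida es la aceleración. Usando a(0) = -8, obtenemos a(t) = 12·t^2 - 18·t - 8. Tomando ∫a(t)dt y aplicando v(0) = -5, encontramos v(t) = 4·t^3 - 9·t^2 - 8·t - 5. Usando v(t) = 4·t^3 - 9·t^2 - 8·t - 5 y sustituyendo t = 1, encontramos v = -18.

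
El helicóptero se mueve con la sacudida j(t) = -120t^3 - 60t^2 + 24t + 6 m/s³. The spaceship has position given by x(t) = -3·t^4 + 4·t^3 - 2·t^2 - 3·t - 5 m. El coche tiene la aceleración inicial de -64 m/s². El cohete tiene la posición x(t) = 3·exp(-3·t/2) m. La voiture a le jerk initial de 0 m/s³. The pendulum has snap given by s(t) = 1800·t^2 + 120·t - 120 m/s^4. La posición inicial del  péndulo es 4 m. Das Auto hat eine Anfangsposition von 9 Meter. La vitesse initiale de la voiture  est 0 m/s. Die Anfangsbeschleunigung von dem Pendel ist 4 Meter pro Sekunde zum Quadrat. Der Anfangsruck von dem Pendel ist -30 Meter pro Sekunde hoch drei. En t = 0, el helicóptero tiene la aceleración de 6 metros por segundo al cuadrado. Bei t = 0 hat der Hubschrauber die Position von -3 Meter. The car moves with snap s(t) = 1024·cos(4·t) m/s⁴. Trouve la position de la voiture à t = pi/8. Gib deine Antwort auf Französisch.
Nous devons trouver l'intégrale de notre équation du snap s(t) = 1024·cos(4·t) 4 fois. La primitive du snap est le jerk. En utilisant j(0) = 0, nous obtenons j(t) = 256·sin(4·t). L'intégrale du jerk est l'accélération. En utilisant a(0) = -64, nous obtenons a(t) = -64·cos(4·t). La primitive de l'accélération, avec v(0) = 0, donne la vitesse: v(t) = -16·sin(4·t). L'intégrale de la vitesse, avec x(0) = 9, donne la position: x(t) = 4·cos(4·t) + 5. Nous avons la position x(t) = 4·cos(4·t) + 5. En substituant t = pi/8: x(pi/8) = 5.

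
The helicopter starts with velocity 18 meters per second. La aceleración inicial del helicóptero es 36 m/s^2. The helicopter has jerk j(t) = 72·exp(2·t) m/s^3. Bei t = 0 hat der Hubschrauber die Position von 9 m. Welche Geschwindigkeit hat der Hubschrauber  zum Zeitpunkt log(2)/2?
Ausgehend von dem Ruck j(t) = 72·exp(2·t), nehmen wir 2 Integrale. Mit ∫j(t)dt und Anwendung von a(0) = 36, finden wir a(t) = 36·exp(2·t). Das Integral von der Beschleunigung ist die Geschwindigkeit. Mit v(0) = 18 erhalten wir v(t) = 18·exp(2·t). Aus der Gleichung für die Geschwindigkeit v(t) = 18·exp(2·t), setzen wir t = log(2)/2 ein und erhalten v = 36.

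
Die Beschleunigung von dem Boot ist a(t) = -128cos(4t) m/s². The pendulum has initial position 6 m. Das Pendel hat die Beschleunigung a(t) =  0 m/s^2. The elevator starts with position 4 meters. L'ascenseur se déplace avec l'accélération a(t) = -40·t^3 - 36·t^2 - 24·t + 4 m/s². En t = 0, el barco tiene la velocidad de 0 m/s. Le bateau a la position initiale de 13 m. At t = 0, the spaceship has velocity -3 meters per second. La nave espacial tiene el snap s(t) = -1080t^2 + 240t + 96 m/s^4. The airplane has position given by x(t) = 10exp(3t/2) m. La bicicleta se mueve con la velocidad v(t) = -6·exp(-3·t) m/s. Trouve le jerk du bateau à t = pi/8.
En partant de l'accélération a(t) = -128·cos(4·t), nous prenons 1 dérivée. En dérivant l'accélération, nous obtenons le jerk: j(t) = 512·sin(4·t). Nous avons le jerk j(t) = 512·sin(4·t). En substituant t = pi/8: j(pi/8) = 512.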